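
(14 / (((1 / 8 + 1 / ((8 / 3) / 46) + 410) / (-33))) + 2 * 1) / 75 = 3142 / 256425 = 0.01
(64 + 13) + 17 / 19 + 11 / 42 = 62369 / 798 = 78.16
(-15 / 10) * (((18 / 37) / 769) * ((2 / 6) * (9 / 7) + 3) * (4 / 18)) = -144 / 199171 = -0.00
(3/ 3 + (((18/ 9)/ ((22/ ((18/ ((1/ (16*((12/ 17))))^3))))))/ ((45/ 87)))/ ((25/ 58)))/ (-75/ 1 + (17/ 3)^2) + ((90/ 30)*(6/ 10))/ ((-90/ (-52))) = -640219331899/ 2607574750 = -245.52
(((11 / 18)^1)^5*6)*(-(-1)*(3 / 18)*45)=3.84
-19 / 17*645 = -12255 / 17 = -720.88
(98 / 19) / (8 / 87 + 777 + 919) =609 / 200260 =0.00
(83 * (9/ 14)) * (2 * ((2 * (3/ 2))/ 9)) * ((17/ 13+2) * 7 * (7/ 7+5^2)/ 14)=10707/ 7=1529.57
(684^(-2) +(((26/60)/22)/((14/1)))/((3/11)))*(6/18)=84509/49124880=0.00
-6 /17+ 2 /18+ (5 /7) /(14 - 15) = -1024 /1071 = -0.96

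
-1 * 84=-84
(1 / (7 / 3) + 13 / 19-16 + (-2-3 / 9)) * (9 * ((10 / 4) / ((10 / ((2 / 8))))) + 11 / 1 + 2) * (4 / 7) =-213001 / 1596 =-133.46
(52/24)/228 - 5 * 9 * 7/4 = -107717/1368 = -78.74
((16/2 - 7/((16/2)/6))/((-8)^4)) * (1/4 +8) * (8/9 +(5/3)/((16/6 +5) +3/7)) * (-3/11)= -3685/2228224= -0.00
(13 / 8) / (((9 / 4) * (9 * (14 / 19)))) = 247 / 2268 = 0.11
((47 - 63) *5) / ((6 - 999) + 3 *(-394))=16 / 435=0.04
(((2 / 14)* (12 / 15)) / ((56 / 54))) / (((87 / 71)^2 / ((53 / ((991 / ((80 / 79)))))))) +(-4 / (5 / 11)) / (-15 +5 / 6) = 857170139064 / 1371139845425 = 0.63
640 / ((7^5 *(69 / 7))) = 640 / 165669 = 0.00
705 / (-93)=-235 / 31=-7.58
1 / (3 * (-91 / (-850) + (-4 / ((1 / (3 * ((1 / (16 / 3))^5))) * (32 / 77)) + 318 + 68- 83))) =3565158400 / 3241802461017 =0.00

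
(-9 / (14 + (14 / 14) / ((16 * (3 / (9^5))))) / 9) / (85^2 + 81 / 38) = -608 / 5467079317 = -0.00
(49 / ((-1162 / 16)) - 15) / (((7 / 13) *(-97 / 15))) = 253695 / 56357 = 4.50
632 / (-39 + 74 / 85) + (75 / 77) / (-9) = -254905 / 15279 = -16.68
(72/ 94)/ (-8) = -9/ 94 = -0.10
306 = 306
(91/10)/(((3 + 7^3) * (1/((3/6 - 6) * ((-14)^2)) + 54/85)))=833833/20111942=0.04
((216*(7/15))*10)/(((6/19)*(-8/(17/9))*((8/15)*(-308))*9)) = 0.51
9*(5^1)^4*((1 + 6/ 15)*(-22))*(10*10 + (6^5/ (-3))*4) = 1778931000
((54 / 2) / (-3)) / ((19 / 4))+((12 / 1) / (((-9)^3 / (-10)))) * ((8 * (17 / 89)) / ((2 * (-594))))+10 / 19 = -167029534 / 122041161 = -1.37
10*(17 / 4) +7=99 / 2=49.50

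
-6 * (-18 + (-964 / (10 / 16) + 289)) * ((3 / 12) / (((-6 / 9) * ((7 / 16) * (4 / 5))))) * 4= -228852 / 7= -32693.14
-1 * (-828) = 828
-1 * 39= -39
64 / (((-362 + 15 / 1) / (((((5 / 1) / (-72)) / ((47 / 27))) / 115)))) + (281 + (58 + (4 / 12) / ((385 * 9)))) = 1321842057422 / 3899237265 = 339.00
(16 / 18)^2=64 / 81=0.79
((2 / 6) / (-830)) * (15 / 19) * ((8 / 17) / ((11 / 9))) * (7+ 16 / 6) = -348 / 294899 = -0.00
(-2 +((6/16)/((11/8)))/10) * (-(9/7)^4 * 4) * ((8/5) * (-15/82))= -6.31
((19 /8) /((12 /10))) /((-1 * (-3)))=95 /144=0.66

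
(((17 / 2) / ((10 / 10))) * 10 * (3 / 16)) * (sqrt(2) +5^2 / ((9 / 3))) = 255 * sqrt(2) / 16 +2125 / 16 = 155.35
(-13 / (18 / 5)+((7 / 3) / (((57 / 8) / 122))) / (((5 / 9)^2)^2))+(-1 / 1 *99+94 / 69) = 1564174217 / 4916250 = 318.16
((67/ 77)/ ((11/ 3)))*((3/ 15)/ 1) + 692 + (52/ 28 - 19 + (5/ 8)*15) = 684.28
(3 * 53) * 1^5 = 159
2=2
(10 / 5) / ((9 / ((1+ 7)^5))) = 65536 / 9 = 7281.78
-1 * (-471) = 471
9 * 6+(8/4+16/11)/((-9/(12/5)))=8758/165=53.08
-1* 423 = -423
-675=-675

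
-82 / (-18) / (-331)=-0.01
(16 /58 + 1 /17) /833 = 165 /410669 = 0.00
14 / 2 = 7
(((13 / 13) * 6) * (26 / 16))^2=95.06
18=18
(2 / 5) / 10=1 / 25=0.04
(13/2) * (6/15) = 2.60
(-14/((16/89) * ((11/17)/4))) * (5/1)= -52955/22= -2407.05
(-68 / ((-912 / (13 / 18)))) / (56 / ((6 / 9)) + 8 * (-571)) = -0.00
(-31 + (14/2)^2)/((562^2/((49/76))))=441/12002072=0.00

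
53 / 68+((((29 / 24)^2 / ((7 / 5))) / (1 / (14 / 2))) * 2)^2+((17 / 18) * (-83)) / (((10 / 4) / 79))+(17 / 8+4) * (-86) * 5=-34524173603 / 7050240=-4896.88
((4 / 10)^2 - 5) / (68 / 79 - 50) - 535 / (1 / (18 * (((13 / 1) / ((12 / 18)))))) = -18224524691 / 97050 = -187784.90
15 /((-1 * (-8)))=15 /8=1.88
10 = 10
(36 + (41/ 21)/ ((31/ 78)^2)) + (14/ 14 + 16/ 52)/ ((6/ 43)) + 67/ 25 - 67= -86417323/ 13117650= -6.59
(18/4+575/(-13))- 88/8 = -1319/26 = -50.73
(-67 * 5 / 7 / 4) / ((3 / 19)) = -6365 / 84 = -75.77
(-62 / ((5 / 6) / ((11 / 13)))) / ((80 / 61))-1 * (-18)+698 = 868397 / 1300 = 668.00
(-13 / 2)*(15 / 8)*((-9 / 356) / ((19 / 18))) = 15795 / 54112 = 0.29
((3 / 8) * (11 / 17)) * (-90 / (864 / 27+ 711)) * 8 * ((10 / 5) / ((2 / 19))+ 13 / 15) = -59004 / 12631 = -4.67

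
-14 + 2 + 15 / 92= -1089 / 92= -11.84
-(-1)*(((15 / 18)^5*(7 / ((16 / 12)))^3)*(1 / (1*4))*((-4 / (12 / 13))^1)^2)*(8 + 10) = 4913.92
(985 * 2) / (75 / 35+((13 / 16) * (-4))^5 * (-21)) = 14120960 / 54595431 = 0.26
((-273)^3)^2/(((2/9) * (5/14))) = 26080531138487007/5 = 5216106227697401.40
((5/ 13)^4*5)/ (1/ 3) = 9375/ 28561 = 0.33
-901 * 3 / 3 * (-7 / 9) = 6307 / 9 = 700.78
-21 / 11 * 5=-105 / 11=-9.55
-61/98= -0.62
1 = 1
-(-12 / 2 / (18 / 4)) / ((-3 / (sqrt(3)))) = -4* sqrt(3) / 9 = -0.77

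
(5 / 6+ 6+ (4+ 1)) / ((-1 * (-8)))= 71 / 48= 1.48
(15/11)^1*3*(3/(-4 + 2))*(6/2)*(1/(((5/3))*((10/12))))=-729/55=-13.25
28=28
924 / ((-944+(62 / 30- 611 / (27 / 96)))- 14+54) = -3780 / 12577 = -0.30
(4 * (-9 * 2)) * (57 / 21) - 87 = -1977 / 7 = -282.43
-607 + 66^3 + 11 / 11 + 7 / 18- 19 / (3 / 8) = 5163115 / 18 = 286839.72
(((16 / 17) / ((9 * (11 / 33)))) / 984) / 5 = 2 / 31365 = 0.00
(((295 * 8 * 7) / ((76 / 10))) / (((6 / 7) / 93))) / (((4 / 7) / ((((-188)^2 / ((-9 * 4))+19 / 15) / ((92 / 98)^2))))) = -332303582330405 / 723672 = -459190879.75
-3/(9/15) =-5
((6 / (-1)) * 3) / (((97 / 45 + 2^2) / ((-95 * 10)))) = 769500 / 277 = 2777.98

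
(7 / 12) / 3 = 7 / 36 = 0.19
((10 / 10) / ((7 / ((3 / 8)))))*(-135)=-405 / 56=-7.23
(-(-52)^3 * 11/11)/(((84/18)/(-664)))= -140045568/7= -20006509.71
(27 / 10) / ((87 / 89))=801 / 290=2.76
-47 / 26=-1.81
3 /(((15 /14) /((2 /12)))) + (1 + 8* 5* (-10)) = -398.53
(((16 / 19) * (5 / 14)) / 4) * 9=90 / 133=0.68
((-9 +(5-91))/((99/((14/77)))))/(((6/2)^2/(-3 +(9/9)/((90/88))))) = 3458/88209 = 0.04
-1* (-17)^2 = -289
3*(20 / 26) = 30 / 13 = 2.31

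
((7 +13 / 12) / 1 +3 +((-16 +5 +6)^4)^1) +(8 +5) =7789 / 12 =649.08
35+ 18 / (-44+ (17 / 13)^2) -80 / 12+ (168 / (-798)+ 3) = 30.70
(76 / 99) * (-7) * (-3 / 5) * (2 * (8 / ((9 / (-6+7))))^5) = 34865152 / 9743085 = 3.58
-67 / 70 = -0.96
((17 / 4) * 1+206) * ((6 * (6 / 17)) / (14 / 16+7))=6728 / 119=56.54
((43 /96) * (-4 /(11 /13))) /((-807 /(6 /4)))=559 /142032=0.00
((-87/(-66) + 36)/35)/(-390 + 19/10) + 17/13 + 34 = 137155510/3884881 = 35.30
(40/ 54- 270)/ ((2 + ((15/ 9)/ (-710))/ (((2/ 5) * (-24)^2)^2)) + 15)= -152224727040/ 9610887143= -15.84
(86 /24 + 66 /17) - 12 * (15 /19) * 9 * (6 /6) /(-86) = 1409531 /166668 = 8.46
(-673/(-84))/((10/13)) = 8749/840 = 10.42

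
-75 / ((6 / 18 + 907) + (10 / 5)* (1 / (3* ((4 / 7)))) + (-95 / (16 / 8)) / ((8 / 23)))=-0.10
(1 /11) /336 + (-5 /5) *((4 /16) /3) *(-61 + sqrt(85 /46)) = 6263 /1232-sqrt(3910) /552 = 4.97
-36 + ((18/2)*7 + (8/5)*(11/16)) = 281/10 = 28.10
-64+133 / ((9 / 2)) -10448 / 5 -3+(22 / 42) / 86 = -57621469 / 27090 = -2127.04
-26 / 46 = -13 / 23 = -0.57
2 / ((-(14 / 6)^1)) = -0.86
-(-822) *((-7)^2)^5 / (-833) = -4738666422 / 17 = -278745083.65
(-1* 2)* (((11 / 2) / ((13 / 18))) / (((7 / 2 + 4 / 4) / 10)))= -440 / 13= -33.85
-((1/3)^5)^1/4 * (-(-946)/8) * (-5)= 2365/3888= 0.61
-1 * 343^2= -117649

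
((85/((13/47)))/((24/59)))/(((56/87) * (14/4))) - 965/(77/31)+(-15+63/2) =-8222889/224224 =-36.67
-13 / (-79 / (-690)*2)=-4485 / 79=-56.77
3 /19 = 0.16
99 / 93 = 33 / 31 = 1.06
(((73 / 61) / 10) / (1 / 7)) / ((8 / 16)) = 511 / 305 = 1.68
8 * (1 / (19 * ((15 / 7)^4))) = 19208 / 961875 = 0.02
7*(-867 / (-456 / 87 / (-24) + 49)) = -528003 / 4282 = -123.31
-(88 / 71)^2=-7744 / 5041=-1.54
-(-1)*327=327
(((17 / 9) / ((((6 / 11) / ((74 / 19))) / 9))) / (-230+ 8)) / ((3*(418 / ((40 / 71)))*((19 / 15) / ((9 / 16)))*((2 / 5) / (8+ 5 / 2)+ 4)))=-44625 / 1651866688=-0.00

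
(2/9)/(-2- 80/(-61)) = -61/189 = -0.32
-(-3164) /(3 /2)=6328 /3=2109.33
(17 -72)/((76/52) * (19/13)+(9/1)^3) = -9295/123562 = -0.08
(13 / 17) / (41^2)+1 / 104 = 29929 / 2972008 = 0.01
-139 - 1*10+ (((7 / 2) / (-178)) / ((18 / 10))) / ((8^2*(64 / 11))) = -1955414401 / 13123584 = -149.00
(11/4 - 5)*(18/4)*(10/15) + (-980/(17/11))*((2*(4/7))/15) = -11233/204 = -55.06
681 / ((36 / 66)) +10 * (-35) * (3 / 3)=1797 / 2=898.50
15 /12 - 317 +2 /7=-8833 /28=-315.46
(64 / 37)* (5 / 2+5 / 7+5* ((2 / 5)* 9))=9504 / 259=36.69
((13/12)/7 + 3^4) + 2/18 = 20479/252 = 81.27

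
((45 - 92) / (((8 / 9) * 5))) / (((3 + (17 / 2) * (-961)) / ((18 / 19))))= 3807 / 3102890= 0.00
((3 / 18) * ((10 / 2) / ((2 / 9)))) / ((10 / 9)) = 27 / 8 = 3.38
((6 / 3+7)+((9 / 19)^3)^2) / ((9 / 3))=141314790 / 47045881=3.00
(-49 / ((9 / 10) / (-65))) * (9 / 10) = 3185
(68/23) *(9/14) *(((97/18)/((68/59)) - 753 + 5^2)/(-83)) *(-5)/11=-4426745/587972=-7.53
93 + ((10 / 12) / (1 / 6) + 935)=1033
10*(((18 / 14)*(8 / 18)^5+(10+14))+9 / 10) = 11446063 / 45927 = 249.22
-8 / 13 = -0.62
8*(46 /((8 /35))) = 1610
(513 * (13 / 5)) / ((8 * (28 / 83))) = 553527 / 1120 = 494.22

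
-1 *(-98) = 98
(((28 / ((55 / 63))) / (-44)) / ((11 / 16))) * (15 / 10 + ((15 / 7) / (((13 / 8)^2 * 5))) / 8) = -164808 / 102245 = -1.61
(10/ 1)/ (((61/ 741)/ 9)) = 66690/ 61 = 1093.28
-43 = -43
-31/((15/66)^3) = -330088/125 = -2640.70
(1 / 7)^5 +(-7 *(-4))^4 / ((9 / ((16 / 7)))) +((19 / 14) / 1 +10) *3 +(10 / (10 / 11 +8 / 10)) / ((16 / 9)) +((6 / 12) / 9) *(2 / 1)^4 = 1973449448085 / 12638864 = 156141.36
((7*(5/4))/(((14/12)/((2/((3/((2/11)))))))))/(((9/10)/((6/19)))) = 200/627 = 0.32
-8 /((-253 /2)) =16 /253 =0.06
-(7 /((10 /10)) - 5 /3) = -16 /3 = -5.33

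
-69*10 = -690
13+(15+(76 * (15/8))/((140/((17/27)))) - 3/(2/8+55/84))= 242513/9576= 25.33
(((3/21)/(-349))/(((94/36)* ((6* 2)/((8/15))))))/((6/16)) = -32/1722315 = -0.00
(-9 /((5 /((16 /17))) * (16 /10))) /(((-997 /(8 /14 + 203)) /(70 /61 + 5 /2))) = 5707125 /7237223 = 0.79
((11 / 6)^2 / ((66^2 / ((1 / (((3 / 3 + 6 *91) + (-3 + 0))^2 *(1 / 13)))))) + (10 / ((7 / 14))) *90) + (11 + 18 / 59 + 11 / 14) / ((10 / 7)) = 204613638897403 / 113142251520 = 1808.46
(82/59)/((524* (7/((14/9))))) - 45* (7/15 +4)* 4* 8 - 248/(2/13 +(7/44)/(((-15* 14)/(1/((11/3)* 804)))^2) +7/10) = -12504448769349985267723/1860102942800716773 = -6722.45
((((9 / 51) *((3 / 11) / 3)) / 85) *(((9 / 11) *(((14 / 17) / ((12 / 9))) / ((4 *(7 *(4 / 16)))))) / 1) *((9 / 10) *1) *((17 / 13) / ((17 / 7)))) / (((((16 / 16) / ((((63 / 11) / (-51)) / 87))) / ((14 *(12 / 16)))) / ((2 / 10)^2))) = -750141 / 209548760135000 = -0.00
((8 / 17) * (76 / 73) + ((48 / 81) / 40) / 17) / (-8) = -41113 / 670140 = -0.06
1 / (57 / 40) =40 / 57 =0.70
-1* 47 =-47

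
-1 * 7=-7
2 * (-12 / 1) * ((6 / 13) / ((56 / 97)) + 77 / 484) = -23028 / 1001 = -23.00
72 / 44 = 18 / 11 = 1.64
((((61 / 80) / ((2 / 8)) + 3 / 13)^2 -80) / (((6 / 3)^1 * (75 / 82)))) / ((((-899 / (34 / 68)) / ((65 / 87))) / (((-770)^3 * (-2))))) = 87606870720523 / 6100614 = 14360336.64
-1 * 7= -7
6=6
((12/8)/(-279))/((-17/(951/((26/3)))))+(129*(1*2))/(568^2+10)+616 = 209486714267/340056236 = 616.04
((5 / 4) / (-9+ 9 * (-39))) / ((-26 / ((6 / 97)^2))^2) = -9 / 119691587912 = -0.00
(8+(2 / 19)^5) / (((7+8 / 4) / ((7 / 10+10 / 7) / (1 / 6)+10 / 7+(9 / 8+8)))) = 20.73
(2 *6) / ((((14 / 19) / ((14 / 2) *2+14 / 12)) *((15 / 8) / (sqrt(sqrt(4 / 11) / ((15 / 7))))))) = 1976 *11^(3 / 4) *sqrt(210) / 2475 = 69.88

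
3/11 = 0.27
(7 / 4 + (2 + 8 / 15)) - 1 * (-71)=4517 / 60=75.28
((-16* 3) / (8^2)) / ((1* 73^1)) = -3 / 292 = -0.01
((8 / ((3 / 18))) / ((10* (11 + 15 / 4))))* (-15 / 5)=-288 / 295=-0.98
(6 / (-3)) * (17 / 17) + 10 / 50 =-9 / 5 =-1.80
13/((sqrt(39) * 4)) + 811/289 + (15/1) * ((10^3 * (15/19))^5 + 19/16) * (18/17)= sqrt(39)/12 + 27884250000000124035227207/5724740888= 4870831806283164.48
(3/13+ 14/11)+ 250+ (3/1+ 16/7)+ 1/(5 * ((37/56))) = 47609566/185185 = 257.09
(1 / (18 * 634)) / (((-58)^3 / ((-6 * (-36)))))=-3 / 30925252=-0.00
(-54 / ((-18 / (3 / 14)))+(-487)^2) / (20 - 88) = -3487.79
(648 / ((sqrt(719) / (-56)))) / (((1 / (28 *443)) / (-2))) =900232704 *sqrt(719) / 719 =33573014.72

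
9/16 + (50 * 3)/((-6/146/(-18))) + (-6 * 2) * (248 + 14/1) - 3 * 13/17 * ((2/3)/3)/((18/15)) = 153137425/2448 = 62556.14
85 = 85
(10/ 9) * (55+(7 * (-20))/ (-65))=7430/ 117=63.50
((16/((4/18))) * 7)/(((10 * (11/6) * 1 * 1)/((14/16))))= 1323/55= 24.05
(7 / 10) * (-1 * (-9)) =6.30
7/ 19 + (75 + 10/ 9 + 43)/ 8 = 2609/ 171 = 15.26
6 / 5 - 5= -19 / 5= -3.80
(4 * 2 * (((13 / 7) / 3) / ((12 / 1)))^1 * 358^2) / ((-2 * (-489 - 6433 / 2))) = 3332264 / 466893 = 7.14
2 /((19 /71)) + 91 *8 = 13974 /19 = 735.47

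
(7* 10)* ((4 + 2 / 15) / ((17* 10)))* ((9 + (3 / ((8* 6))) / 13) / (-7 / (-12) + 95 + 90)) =406441 / 4921670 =0.08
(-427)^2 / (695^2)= 182329 / 483025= 0.38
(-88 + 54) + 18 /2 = -25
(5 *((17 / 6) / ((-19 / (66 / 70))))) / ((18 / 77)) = -2057 / 684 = -3.01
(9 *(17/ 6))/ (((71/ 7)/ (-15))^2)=562275/ 10082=55.77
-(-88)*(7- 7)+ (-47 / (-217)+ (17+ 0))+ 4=4604 / 217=21.22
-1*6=-6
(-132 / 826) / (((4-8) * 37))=33 / 30562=0.00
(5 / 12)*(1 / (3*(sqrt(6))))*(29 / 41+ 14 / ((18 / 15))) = 3805*sqrt(6) / 13284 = 0.70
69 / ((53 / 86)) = 5934 / 53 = 111.96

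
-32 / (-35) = 32 / 35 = 0.91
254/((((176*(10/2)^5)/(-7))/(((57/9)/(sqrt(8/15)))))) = -16891*sqrt(30)/3300000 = -0.03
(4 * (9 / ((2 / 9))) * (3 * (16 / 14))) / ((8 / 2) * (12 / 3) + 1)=3888 / 119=32.67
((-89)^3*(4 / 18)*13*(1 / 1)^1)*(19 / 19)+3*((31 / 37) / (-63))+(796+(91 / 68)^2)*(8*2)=-2023812.50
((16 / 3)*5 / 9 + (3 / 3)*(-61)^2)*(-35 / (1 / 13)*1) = -45748885 / 27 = -1694403.15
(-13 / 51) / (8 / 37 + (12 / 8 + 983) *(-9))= 962 / 33438711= 0.00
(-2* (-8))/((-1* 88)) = -2/11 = -0.18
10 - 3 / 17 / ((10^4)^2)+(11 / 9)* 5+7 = 353599999973 / 15300000000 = 23.11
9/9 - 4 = -3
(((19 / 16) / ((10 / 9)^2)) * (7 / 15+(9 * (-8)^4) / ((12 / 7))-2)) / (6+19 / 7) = 1158230367 / 488000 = 2373.42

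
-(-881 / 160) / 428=881 / 68480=0.01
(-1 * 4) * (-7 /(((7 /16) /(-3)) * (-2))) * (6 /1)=576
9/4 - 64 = -247/4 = -61.75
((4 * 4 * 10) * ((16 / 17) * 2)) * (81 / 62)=207360 / 527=393.47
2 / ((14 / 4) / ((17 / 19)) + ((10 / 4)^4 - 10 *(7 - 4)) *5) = 544 / 13389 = 0.04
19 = 19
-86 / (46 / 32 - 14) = 6.85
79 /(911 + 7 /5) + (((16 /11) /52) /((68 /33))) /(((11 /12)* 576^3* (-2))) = 5097379919639 /58871511908352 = 0.09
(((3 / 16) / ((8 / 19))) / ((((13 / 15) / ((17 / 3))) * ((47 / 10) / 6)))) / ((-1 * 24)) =-24225 / 156416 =-0.15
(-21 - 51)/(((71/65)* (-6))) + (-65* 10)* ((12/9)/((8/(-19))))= 440765/213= 2069.32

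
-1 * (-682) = 682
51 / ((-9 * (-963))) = 17 / 2889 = 0.01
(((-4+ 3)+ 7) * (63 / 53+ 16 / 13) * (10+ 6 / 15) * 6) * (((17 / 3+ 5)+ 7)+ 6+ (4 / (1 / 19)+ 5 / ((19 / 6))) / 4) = 39006.81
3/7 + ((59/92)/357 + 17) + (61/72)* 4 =2051363/98532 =20.82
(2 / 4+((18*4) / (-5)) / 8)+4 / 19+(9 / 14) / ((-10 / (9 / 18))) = -5967 / 5320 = -1.12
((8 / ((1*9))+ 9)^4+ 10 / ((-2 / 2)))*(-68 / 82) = -2131005454 / 269001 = -7921.92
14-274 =-260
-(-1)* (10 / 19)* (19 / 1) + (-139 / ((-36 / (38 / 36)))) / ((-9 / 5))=45115 / 5832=7.74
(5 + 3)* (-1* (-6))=48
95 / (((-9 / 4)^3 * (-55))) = 1216 / 8019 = 0.15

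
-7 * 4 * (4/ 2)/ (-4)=14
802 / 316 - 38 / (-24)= 3907 / 948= 4.12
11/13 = 0.85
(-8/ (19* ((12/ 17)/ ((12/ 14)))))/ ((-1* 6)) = 34/ 399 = 0.09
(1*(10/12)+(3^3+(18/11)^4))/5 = 3074903/439230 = 7.00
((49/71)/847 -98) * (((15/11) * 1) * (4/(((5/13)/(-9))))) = 1182043044/94501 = 12508.26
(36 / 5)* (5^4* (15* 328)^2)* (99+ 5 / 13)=140736009600000 / 13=10825846892307.69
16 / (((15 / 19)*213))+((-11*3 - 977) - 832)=-1841.90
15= 15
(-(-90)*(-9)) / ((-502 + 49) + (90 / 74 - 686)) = 14985 / 21049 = 0.71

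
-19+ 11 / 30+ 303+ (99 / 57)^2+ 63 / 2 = 1726753 / 5415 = 318.88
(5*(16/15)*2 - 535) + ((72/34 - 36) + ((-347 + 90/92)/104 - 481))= -254363767/243984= -1042.54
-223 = -223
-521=-521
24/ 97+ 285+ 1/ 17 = 285.31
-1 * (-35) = 35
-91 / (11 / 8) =-728 / 11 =-66.18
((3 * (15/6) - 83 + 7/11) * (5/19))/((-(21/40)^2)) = 71.48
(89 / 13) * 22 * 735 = 1439130 / 13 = 110702.31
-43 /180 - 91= -91.24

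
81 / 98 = 0.83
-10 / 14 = -5 / 7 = -0.71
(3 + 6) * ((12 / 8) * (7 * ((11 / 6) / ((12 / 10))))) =1155 / 8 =144.38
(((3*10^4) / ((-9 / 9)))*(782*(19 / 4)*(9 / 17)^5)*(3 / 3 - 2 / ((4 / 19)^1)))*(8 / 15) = 103217652000 / 4913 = 21009088.54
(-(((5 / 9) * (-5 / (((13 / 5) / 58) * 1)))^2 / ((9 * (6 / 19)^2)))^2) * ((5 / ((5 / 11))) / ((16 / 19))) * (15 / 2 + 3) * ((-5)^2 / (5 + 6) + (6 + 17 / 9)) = -1505449089887621826171875 / 59013955127088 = -25510052438.37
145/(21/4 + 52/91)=4060/163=24.91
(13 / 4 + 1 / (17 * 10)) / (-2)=-1107 / 680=-1.63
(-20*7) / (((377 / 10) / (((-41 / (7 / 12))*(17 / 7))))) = 1672800 / 2639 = 633.88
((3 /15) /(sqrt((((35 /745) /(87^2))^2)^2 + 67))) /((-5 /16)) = -10175119871688 * sqrt(27096544199280240023930077) /677413604982006000598251925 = -0.08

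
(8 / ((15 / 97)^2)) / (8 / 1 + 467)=75272 / 106875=0.70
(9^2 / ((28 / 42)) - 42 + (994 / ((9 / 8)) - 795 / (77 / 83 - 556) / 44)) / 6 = 1952299015 / 12162744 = 160.51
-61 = -61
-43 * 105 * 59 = -266385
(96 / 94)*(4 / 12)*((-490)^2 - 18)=3841312 / 47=81730.04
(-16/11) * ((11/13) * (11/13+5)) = -7.20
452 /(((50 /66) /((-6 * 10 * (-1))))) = 178992 /5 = 35798.40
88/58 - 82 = -2334/29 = -80.48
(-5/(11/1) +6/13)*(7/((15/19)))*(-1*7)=-931/2145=-0.43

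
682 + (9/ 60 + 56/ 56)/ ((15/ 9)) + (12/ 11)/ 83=62330797/ 91300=682.70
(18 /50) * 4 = 36 /25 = 1.44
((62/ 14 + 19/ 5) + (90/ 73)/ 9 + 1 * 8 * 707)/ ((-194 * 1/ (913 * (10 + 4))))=-13213350502/ 35405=-373205.78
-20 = -20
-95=-95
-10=-10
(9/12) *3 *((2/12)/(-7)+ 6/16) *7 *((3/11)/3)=177/352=0.50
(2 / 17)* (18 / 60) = 3 / 85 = 0.04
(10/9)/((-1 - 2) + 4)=10/9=1.11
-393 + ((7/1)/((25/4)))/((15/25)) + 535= 2158/15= 143.87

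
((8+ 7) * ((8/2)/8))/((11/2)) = 15/11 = 1.36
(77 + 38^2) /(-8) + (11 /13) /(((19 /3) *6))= -375643 /1976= -190.10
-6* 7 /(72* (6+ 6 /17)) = -119 /1296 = -0.09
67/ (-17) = -67/ 17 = -3.94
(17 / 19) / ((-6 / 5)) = -85 / 114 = -0.75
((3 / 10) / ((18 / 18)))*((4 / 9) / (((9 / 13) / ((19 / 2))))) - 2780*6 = -2251553 / 135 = -16678.17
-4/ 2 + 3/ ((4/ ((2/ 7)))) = -25/ 14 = -1.79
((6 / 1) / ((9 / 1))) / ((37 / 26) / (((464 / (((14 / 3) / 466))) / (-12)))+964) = 1405456 / 2032288599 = 0.00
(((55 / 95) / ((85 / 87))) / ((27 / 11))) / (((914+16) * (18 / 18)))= 3509 / 13517550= 0.00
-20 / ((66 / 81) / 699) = -188730 / 11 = -17157.27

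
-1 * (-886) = 886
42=42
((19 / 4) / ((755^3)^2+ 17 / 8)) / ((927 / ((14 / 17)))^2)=7448 / 367984060937484180032008377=0.00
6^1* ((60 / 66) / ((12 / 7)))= 35 / 11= 3.18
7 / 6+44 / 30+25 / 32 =1639 / 480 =3.41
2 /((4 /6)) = 3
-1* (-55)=55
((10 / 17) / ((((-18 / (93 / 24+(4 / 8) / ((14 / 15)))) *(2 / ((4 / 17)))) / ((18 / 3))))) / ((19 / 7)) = -65 / 1734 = -0.04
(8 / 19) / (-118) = -4 / 1121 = -0.00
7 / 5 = 1.40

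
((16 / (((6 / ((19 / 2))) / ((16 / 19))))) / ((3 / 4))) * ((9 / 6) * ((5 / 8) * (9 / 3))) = 80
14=14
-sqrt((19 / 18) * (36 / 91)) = -sqrt(3458) / 91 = -0.65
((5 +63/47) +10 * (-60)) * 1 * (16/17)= -446432/799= -558.74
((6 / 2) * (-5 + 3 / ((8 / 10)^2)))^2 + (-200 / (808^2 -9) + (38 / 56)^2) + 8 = 2185183229 / 233983232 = 9.34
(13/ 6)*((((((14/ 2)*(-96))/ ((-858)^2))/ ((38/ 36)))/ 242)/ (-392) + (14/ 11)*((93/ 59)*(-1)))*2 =-12983928899/ 1493543051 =-8.69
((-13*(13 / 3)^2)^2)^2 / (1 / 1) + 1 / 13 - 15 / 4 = 1211500425115861 / 341172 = 3550996052.18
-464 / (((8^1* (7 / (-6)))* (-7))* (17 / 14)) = -696 / 119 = -5.85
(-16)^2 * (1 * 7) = 1792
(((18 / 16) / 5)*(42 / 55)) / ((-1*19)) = -189 / 20900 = -0.01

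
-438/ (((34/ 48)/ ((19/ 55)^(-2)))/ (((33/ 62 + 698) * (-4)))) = 2754348458400/ 190247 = 14477749.76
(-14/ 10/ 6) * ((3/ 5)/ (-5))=7/ 250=0.03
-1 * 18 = -18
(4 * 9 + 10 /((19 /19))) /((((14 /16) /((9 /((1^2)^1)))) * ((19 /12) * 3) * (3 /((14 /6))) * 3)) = 1472 /57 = 25.82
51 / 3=17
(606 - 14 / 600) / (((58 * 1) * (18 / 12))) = 181793 / 26100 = 6.97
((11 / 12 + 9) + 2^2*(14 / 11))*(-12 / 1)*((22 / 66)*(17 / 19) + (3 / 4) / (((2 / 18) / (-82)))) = 99626.61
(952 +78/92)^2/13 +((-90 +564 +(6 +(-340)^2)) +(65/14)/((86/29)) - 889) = 766025985217/4139954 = 185032.49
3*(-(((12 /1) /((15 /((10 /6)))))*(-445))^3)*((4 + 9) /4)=18329194000 /9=2036577111.11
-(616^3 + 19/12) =-2804938771/12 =-233744897.58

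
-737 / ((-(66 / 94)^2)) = 148003 / 99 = 1494.98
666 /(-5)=-666 /5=-133.20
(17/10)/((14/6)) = 51/70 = 0.73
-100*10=-1000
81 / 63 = 9 / 7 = 1.29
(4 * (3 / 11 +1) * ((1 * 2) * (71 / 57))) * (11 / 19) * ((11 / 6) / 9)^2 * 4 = 962192 / 789507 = 1.22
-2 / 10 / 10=-1 / 50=-0.02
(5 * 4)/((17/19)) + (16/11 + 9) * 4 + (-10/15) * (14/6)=105382/1683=62.62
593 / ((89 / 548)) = 3651.28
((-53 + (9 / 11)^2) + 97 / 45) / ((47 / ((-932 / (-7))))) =-36375028 / 255915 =-142.14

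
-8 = -8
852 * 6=5112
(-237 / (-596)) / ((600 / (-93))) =-7347 / 119200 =-0.06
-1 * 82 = -82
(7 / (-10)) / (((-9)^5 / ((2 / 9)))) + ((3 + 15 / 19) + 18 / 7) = 2247996361 / 353408265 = 6.36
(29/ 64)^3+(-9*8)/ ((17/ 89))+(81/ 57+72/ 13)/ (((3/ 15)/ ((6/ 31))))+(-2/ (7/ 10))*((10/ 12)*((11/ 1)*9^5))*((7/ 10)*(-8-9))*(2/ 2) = 627973995099452317/ 34123022336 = 18403234.89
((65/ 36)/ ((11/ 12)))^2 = 4225/ 1089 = 3.88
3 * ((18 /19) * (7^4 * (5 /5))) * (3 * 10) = 3889620 /19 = 204716.84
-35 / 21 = -5 / 3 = -1.67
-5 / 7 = -0.71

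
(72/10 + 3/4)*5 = 159/4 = 39.75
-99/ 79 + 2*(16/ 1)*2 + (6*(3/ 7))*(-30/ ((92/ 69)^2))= 42811/ 2212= 19.35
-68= -68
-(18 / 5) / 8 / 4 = -9 / 80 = -0.11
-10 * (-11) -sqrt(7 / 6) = 110 -sqrt(42) / 6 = 108.92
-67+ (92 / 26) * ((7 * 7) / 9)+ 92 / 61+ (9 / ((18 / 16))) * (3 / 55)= -17974367 / 392535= -45.79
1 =1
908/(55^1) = 908/55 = 16.51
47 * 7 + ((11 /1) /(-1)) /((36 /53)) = 11261 /36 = 312.81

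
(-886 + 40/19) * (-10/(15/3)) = 1767.79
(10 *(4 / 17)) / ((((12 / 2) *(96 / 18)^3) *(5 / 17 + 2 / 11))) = 495 / 91136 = 0.01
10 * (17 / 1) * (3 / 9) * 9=510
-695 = -695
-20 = -20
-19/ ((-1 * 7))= 19/ 7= 2.71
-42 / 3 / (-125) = 14 / 125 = 0.11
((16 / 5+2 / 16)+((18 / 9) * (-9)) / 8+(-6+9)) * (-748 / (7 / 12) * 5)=-26126.57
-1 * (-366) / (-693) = -122 / 231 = -0.53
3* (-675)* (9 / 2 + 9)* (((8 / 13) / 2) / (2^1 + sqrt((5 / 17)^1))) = -413100 / 91 + 12150* sqrt(85) / 91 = -3308.60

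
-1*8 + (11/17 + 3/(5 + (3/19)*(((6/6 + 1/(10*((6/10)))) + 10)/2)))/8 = -159181/20264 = -7.86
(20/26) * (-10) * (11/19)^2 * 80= -968000/4693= -206.26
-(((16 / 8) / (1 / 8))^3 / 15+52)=-4876 / 15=-325.07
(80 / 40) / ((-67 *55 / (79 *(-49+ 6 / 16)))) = 30731 / 14740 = 2.08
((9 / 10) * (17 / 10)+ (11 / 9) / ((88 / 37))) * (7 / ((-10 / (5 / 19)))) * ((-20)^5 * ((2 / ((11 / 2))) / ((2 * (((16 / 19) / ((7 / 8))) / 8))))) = 180271000 / 99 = 1820919.19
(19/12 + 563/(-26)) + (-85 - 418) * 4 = -317003/156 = -2032.07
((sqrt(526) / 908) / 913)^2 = 263 / 343623816008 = 0.00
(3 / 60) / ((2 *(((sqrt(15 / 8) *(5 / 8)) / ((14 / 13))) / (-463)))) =-12964 *sqrt(30) / 4875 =-14.57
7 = 7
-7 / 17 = -0.41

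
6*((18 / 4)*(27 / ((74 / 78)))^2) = 29937843 / 1369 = 21868.40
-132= -132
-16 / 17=-0.94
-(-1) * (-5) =-5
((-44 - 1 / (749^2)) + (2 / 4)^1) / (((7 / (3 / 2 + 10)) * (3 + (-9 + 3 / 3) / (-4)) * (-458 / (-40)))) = -1122563047 / 899284603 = -1.25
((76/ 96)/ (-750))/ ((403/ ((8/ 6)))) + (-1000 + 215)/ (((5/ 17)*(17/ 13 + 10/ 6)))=-897.34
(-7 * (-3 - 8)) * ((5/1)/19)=385/19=20.26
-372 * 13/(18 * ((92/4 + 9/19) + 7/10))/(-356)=38285/1226331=0.03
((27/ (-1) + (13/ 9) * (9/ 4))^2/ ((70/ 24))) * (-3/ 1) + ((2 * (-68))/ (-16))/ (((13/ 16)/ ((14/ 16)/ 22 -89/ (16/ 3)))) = -3020375/ 4004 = -754.34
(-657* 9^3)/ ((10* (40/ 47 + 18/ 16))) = -90043164/ 3715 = -24237.73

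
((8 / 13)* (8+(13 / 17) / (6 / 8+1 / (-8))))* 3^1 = 18816 / 1105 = 17.03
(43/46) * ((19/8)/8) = 817/2944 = 0.28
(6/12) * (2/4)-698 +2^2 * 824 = 10393/4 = 2598.25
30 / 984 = 5 / 164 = 0.03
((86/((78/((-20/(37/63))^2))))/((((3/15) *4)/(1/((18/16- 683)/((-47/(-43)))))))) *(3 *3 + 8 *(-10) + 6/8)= 3494572200/19416527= 179.98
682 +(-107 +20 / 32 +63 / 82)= 189057 / 328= 576.39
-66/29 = -2.28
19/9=2.11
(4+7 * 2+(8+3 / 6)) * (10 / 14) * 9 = 2385 / 14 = 170.36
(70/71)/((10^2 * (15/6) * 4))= 7/7100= 0.00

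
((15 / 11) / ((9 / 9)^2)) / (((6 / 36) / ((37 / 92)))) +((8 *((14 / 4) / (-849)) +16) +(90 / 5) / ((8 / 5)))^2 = 2171010439693 / 2917802448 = 744.06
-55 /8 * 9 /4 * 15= -7425 /32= -232.03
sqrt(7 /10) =sqrt(70) /10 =0.84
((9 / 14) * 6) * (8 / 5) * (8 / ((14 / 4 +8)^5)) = 55296 / 225272005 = 0.00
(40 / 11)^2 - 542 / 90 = 7.20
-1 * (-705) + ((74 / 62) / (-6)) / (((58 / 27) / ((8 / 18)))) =704.96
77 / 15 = 5.13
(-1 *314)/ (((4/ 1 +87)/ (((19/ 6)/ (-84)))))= 2983/ 22932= 0.13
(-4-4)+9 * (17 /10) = 73 /10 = 7.30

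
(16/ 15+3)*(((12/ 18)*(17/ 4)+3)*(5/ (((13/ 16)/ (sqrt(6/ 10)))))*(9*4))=13664*sqrt(15)/ 13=4070.80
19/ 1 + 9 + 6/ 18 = 28.33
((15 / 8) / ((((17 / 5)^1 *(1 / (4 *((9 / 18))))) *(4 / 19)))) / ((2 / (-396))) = -141075 / 136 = -1037.32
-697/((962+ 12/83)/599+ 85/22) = -762360478/5982821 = -127.42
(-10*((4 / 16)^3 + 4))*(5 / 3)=-6425 / 96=-66.93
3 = 3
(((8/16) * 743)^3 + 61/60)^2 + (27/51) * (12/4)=643523393771392012793/244800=2628772033379869.33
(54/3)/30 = 3/5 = 0.60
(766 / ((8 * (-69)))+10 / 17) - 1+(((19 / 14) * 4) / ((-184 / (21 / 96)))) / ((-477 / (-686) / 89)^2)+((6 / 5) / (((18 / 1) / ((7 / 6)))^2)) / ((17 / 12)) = -1530577878407 / 14234214240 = -107.53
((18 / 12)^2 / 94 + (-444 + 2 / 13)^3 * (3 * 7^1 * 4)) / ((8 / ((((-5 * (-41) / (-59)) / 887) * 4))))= 1243793925661706535 / 86461651952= 14385498.05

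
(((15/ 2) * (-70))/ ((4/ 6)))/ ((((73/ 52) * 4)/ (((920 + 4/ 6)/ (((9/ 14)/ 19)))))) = -835712150/ 219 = -3816037.21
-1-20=-21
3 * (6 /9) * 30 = 60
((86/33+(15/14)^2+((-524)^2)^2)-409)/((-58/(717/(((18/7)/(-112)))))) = 116544842094238843/2871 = 40593814731535.65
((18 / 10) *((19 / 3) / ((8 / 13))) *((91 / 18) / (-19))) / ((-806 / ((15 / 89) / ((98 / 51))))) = 663 / 1236032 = 0.00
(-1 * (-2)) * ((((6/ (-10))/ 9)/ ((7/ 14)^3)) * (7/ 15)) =-112/ 225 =-0.50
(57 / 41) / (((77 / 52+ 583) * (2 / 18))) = 2964 / 138457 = 0.02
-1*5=-5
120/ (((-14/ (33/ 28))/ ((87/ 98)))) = -43065/ 4802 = -8.97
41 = 41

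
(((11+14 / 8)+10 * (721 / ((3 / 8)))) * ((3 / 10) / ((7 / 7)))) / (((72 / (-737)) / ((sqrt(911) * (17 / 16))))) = -2892607817 * sqrt(911) / 46080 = -1894681.76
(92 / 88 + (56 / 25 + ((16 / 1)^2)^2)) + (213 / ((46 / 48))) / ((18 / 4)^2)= 7462897249 / 113850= 65550.26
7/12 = 0.58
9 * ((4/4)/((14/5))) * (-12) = -270/7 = -38.57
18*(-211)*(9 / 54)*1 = -633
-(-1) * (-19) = -19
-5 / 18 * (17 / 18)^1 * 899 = -76415 / 324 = -235.85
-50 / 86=-25 / 43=-0.58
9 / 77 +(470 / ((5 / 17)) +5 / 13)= 1600100 / 1001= 1598.50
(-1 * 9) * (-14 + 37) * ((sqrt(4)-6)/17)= 828/17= 48.71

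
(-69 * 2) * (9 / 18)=-69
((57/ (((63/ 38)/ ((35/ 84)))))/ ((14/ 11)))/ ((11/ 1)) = 1805/ 1764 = 1.02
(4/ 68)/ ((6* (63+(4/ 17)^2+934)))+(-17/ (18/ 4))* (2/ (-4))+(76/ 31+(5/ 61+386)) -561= -1673026999141/ 9808015662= -170.58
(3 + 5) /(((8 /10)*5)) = 2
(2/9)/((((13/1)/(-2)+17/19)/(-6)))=152/639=0.24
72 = 72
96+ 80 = 176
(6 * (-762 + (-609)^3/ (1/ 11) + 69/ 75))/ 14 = -186339943506/ 175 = -1064799677.18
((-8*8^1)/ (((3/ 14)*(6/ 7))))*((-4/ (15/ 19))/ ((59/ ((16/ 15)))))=3813376/ 119475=31.92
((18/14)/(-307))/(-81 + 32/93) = 837/16119649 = 0.00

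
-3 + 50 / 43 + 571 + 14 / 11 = 269816 / 473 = 570.44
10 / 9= 1.11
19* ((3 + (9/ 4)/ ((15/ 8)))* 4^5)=408576/ 5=81715.20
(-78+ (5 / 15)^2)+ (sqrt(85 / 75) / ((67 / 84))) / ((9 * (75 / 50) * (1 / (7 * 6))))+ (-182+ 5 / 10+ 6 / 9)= -4657 / 18+ 784 * sqrt(255) / 3015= -254.57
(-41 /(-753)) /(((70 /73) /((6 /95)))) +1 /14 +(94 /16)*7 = 275076019 /6676600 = 41.20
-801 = -801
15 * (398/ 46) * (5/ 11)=14925/ 253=58.99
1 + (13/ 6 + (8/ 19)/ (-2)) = 337/ 114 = 2.96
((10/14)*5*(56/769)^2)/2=5600/591361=0.01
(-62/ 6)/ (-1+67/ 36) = -12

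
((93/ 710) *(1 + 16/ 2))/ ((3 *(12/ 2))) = 0.07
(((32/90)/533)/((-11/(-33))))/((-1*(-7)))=16/55965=0.00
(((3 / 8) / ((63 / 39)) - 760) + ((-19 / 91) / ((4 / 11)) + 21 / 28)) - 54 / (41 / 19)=-23419231 / 29848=-784.62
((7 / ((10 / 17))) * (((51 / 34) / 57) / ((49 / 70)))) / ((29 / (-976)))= -15.06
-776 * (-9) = 6984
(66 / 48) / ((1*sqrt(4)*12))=11 / 192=0.06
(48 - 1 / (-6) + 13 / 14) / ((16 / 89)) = 273.09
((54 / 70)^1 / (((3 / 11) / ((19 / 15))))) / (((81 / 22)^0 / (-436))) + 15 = -270747 / 175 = -1547.13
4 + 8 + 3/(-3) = 11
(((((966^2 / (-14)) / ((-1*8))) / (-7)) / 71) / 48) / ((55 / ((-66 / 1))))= 4761 / 11360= 0.42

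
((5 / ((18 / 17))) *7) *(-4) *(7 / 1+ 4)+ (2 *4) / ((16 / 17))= -26027 / 18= -1445.94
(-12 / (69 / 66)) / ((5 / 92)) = -1056 / 5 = -211.20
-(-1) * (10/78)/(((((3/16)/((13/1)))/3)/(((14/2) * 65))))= 36400/3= 12133.33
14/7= 2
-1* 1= -1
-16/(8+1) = -16/9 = -1.78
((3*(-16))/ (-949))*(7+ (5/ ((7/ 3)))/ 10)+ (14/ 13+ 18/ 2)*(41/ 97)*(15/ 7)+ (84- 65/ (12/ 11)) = 33.91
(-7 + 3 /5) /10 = -16 /25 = -0.64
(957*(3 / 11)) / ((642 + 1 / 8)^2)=16704 / 26388769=0.00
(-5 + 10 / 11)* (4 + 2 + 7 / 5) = -333 / 11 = -30.27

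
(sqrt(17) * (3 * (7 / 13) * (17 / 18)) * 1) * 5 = 595 * sqrt(17) / 78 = 31.45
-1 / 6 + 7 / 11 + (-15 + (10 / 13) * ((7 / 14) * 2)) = -11807 / 858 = -13.76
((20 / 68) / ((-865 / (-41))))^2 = 1681 / 8649481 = 0.00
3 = 3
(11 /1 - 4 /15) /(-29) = -161 /435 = -0.37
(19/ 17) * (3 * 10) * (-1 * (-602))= 343140/ 17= 20184.71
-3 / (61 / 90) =-270 / 61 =-4.43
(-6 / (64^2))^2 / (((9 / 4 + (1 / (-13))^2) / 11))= 16731 / 1599078400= 0.00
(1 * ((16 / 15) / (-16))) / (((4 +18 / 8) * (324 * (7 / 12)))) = -4 / 70875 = -0.00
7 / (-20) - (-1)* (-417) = -8347 / 20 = -417.35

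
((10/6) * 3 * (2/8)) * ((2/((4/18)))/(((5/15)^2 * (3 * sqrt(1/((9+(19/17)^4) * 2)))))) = 135 * sqrt(441005)/578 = 155.11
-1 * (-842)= 842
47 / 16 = 2.94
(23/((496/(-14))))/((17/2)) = -161/2108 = -0.08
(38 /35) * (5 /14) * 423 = 8037 /49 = 164.02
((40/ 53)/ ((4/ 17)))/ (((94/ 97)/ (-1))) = -8245/ 2491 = -3.31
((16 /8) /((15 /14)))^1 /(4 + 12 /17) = 119 /300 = 0.40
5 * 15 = 75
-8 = -8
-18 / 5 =-3.60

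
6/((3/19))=38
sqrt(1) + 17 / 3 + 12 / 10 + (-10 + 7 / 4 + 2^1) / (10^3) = 3773 / 480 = 7.86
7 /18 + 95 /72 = 41 /24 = 1.71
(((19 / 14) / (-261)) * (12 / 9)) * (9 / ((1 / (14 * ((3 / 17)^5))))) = -6156 / 41175853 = -0.00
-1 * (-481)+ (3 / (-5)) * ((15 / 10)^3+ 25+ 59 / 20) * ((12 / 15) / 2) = 473.48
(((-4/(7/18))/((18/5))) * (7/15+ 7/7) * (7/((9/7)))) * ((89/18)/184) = -6853/11178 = -0.61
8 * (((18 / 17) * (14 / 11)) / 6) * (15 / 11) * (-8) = -40320 / 2057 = -19.60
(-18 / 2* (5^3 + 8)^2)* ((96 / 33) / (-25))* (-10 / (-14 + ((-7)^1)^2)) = -1455552 / 275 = -5292.92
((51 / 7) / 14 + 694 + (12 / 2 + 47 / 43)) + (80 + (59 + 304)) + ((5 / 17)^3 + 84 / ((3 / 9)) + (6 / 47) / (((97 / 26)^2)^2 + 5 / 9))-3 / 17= 1085779647289399681275 / 777521209056904186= 1396.46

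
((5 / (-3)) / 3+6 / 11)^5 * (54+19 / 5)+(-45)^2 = 96287742552086 / 47549502495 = 2025.00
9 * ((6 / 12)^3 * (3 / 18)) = 3 / 16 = 0.19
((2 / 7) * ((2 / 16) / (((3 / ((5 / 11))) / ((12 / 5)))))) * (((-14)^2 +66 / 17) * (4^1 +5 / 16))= 117231 / 10472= 11.19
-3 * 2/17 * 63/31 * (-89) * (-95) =-3195990/527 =-6064.50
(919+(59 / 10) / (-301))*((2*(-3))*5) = -8298393 / 301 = -27569.41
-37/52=-0.71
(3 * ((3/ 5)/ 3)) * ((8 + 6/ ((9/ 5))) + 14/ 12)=15/ 2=7.50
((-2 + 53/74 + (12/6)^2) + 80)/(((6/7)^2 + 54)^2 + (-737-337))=14696521/341469300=0.04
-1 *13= -13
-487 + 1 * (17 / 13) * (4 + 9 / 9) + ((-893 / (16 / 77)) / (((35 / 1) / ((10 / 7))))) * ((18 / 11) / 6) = -384603 / 728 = -528.30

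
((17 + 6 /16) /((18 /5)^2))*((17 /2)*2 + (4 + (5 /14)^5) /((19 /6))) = 324293390525 /13243378176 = 24.49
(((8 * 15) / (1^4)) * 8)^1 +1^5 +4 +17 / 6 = 967.83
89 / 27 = 3.30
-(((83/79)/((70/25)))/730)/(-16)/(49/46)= 1909/63298592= 0.00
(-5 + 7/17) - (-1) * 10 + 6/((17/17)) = 194/17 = 11.41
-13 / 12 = -1.08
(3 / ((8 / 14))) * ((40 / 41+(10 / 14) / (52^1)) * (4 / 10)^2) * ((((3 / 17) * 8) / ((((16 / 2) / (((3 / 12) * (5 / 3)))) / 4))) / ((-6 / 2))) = -2953 / 36244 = -0.08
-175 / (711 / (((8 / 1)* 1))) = -1400 / 711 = -1.97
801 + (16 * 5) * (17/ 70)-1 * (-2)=5757/ 7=822.43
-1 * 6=-6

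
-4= -4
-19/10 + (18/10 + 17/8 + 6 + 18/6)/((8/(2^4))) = 479/20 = 23.95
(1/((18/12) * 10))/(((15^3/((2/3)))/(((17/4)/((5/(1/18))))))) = 17/27337500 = 0.00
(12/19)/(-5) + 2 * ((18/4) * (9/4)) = 7647/380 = 20.12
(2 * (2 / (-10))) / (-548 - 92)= 1 / 1600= 0.00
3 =3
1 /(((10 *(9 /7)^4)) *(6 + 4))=0.00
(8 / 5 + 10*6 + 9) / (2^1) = 353 / 10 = 35.30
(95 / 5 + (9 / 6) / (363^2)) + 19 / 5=10014449 / 439230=22.80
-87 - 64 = -151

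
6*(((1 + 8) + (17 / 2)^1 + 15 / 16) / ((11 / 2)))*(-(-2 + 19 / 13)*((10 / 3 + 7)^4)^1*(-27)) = -1907070865 / 572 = -3334039.97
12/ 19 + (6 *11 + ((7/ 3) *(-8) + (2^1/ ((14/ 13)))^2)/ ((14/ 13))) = 2052889/ 39102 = 52.50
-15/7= -2.14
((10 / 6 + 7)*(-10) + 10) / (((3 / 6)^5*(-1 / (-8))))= -58880 / 3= -19626.67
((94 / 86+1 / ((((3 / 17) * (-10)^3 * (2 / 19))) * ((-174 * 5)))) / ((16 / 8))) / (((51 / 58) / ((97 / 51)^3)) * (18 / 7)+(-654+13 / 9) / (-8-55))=14107455805923711 / 275845961256400000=0.05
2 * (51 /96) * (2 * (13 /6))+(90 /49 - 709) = -1652419 /2352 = -702.56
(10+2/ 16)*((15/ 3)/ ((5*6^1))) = 27/ 16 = 1.69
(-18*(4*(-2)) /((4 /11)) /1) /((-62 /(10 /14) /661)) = -654390 /217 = -3015.62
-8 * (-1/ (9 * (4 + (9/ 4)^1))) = 32/ 225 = 0.14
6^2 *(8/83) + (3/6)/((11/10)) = 3583/913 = 3.92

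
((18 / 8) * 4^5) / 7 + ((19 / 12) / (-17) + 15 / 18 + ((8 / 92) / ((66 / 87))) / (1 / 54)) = 121417717 / 361284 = 336.07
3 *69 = 207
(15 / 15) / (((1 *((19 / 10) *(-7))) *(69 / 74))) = -740 / 9177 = -0.08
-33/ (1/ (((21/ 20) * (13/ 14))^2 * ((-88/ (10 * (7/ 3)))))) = 1656369/ 14000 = 118.31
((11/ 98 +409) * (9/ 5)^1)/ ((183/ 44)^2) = 38810024/ 911645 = 42.57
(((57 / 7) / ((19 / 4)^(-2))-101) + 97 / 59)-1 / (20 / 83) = 2650379 / 33040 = 80.22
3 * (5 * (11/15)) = 11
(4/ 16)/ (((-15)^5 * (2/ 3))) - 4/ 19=-8100019/ 38475000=-0.21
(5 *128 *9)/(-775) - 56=-9832/155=-63.43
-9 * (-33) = 297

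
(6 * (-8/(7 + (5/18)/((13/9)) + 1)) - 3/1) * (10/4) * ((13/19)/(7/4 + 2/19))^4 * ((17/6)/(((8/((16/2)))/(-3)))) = 97728887360/28063045431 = 3.48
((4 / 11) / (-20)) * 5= -1 / 11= -0.09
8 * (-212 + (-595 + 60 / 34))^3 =-20521313614152 / 4913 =-4176941505.02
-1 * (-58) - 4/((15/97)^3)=-3454942/3375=-1023.69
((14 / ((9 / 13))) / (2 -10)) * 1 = -91 / 36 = -2.53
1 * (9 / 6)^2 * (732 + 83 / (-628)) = 4136517 / 2512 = 1646.70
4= 4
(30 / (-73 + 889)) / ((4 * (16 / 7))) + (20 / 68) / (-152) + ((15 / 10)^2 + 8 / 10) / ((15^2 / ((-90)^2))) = 90793149 / 826880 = 109.80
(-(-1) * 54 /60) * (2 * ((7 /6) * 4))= 42 /5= 8.40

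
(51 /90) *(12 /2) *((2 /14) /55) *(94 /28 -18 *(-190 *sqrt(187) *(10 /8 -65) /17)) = 799 /26950 -8721 *sqrt(187) /77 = -1548.77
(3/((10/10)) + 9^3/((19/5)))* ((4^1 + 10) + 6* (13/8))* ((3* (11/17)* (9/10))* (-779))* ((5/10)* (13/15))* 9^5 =-109580927125527/680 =-161148422243.42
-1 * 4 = -4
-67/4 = -16.75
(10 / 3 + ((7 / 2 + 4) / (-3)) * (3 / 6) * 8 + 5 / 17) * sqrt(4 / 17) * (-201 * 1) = 43550 * sqrt(17) / 289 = 621.32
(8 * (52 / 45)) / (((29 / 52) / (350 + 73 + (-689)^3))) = -7075445308672 / 1305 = -5421797171.40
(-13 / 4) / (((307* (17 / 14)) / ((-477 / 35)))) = 6201 / 52190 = 0.12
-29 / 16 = -1.81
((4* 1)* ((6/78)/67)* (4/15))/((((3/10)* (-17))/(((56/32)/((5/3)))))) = -56/222105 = -0.00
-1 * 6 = -6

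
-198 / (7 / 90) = -17820 / 7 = -2545.71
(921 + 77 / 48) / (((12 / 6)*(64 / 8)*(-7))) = -44285 / 5376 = -8.24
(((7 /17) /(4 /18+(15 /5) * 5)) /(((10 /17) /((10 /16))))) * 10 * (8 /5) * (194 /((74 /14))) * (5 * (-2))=-168.78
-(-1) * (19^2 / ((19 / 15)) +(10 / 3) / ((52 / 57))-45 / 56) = 209555 / 728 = 287.85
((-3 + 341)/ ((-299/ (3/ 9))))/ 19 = -26/ 1311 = -0.02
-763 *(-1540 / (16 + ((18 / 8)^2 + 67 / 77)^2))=356694711296 / 15541333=22951.36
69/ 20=3.45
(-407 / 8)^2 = 2588.27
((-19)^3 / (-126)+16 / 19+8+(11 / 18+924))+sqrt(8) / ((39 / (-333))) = 394168 / 399 - 222 * sqrt(2) / 13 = 963.74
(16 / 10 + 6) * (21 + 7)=1064 / 5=212.80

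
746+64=810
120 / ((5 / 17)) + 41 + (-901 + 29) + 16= -407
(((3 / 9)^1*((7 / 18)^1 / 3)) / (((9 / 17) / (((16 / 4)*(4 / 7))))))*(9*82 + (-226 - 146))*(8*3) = 132736 / 81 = 1638.72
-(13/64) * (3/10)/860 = -39/550400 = -0.00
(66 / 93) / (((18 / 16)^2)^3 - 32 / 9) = -0.46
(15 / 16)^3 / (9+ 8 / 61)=205875 / 2281472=0.09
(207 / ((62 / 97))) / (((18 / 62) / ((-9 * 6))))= -60237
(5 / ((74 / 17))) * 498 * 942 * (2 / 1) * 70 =2791240200 / 37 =75438924.32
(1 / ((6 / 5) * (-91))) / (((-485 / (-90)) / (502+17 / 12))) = -0.86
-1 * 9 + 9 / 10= -81 / 10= -8.10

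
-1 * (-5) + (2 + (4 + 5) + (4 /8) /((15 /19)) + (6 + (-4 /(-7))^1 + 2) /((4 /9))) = 7543 /210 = 35.92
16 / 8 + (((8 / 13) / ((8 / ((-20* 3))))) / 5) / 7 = 170 / 91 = 1.87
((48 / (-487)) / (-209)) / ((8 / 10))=60 / 101783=0.00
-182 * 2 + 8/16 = -727/2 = -363.50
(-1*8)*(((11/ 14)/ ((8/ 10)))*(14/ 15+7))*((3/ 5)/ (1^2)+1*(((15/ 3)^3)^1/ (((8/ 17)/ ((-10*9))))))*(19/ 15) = 566245163/ 300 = 1887483.88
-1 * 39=-39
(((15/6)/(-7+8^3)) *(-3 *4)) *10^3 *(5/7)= -30000/707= -42.43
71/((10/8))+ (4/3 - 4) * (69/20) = 238/5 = 47.60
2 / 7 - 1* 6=-5.71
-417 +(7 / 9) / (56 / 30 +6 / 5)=-57511 / 138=-416.75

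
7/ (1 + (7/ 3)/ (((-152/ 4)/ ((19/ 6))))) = 252/ 29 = 8.69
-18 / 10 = -9 / 5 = -1.80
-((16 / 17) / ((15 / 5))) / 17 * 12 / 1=-64 / 289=-0.22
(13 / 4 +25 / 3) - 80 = -821 / 12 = -68.42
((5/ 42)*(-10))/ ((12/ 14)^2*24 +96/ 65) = -11375/ 182592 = -0.06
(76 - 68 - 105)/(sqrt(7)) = -36.66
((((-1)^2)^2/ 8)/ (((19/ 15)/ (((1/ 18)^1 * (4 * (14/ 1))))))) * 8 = 140/ 57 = 2.46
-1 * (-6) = 6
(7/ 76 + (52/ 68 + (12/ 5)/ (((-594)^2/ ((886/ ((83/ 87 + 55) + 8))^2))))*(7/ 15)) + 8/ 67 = 5837664738867782/ 10259872950638025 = 0.57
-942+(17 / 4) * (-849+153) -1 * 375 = -4275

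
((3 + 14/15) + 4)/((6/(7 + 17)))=476/15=31.73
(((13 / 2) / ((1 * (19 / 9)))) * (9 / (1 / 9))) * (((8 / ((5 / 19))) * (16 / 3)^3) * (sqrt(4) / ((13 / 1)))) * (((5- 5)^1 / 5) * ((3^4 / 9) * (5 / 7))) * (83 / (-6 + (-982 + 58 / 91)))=0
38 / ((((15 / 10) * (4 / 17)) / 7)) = 2261 / 3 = 753.67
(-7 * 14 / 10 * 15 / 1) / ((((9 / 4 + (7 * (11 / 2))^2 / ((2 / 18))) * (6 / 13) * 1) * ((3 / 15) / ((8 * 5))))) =-25480 / 5337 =-4.77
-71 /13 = -5.46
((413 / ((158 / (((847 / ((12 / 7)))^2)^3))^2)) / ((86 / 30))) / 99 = 354245853096662502487726766415490905598630902515 / 28713017575143899136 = 12337465129521035788073510000.00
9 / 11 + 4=53 / 11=4.82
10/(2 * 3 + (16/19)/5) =475/293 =1.62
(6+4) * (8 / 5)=16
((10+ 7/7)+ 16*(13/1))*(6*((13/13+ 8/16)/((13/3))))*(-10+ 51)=242433/13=18648.69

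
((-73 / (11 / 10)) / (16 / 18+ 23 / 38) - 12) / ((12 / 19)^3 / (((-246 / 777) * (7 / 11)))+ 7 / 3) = -3664846008 / 70346353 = -52.10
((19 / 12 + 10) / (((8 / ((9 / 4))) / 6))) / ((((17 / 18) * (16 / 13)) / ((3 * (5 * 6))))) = 1513.45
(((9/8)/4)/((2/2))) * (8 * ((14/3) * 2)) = 21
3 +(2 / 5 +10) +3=82 / 5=16.40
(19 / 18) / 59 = 19 / 1062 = 0.02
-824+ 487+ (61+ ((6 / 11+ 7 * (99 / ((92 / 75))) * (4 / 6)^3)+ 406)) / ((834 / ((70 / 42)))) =-212519827 / 633006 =-335.73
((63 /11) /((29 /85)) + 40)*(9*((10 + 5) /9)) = 271725 /319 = 851.80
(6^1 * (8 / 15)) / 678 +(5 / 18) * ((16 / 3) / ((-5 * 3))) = -4304 / 45765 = -0.09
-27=-27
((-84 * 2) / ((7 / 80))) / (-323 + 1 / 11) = 220 / 37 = 5.95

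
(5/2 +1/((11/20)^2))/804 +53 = 10313509/194568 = 53.01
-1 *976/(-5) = 976/5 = 195.20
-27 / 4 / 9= -3 / 4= -0.75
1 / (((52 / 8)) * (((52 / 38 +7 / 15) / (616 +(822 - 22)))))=807120 / 6799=118.71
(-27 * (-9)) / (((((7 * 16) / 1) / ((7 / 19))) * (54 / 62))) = 279 / 304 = 0.92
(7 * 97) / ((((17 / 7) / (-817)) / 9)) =-34948809 / 17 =-2055812.29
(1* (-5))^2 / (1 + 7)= 25 / 8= 3.12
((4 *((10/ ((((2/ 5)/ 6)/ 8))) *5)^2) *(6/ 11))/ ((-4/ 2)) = -432000000/ 11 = -39272727.27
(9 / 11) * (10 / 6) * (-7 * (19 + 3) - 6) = -2400 / 11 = -218.18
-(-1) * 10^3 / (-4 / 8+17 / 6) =428.57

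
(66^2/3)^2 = 2108304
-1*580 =-580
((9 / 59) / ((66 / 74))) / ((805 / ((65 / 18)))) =481 / 626934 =0.00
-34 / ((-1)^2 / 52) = -1768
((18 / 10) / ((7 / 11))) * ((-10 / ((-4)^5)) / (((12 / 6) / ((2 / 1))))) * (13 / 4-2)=495 / 14336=0.03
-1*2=-2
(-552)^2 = 304704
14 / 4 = 7 / 2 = 3.50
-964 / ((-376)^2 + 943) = -0.01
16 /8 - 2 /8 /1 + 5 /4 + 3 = 6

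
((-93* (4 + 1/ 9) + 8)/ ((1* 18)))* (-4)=2246/ 27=83.19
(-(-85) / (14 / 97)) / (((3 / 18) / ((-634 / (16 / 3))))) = -23522985 / 56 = -420053.30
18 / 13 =1.38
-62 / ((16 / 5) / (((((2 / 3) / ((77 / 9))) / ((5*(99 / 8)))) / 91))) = -0.00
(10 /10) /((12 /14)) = 7 /6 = 1.17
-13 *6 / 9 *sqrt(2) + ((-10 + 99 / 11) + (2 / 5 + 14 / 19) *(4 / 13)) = -26 *sqrt(2) / 3 - 803 / 1235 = -12.91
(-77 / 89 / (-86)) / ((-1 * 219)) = -77 / 1676226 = -0.00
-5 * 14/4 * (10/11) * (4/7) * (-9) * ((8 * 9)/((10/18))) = 116640/11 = 10603.64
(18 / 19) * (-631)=-597.79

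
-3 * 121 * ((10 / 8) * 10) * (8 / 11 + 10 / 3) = -18425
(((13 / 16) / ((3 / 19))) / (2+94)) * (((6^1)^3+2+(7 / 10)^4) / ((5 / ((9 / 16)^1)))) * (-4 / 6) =-0.88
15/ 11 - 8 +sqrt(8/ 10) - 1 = -84/ 11 +2 * sqrt(5)/ 5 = -6.74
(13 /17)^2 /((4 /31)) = 5239 /1156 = 4.53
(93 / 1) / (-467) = -0.20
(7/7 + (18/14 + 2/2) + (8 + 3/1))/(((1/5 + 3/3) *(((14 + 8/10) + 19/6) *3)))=2500/11319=0.22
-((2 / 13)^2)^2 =-0.00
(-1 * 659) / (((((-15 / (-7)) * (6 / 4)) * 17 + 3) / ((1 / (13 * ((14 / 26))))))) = -1318 / 807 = -1.63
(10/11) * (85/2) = 425/11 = 38.64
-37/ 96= -0.39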